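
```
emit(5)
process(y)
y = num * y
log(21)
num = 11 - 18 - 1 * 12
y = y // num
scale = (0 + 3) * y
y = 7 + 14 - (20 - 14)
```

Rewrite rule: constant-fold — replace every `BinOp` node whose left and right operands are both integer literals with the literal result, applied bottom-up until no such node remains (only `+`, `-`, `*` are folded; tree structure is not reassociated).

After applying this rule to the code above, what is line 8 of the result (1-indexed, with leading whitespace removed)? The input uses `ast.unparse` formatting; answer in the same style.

Transformed code:
emit(5)
process(y)
y = num * y
log(21)
num = -19
y = y // num
scale = 3 * y
y = 15

y = 15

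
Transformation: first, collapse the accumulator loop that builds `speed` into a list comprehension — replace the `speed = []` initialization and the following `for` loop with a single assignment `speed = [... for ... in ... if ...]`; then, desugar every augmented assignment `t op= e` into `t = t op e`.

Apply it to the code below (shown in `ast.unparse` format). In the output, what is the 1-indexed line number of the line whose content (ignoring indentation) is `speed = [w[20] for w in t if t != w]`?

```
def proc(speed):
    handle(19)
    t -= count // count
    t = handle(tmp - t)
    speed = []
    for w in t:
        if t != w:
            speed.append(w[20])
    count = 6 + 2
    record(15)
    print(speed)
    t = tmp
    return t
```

Transformed code:
def proc(speed):
    handle(19)
    t = t - count // count
    t = handle(tmp - t)
    speed = [w[20] for w in t if t != w]
    count = 6 + 2
    record(15)
    print(speed)
    t = tmp
    return t

5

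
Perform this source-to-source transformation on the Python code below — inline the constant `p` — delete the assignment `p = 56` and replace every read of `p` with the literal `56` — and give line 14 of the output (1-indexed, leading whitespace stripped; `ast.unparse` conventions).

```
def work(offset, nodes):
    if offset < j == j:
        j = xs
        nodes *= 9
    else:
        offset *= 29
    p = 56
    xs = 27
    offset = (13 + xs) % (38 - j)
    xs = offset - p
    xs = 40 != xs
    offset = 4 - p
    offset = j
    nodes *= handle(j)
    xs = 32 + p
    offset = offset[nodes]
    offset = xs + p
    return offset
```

xs = 32 + 56

Transformed code:
def work(offset, nodes):
    if offset < j == j:
        j = xs
        nodes *= 9
    else:
        offset *= 29
    xs = 27
    offset = (13 + xs) % (38 - j)
    xs = offset - 56
    xs = 40 != xs
    offset = 4 - 56
    offset = j
    nodes *= handle(j)
    xs = 32 + 56
    offset = offset[nodes]
    offset = xs + 56
    return offset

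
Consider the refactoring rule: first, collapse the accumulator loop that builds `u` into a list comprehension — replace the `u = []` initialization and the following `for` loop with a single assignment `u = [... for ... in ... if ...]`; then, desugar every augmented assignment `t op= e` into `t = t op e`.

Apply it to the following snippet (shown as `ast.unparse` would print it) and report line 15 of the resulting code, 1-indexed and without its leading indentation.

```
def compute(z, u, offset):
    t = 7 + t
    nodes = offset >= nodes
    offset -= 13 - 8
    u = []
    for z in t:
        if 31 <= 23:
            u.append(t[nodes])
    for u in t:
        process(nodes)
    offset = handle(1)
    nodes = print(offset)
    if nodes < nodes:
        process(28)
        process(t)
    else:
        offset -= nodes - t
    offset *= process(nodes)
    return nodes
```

Transformed code:
def compute(z, u, offset):
    t = 7 + t
    nodes = offset >= nodes
    offset = offset - (13 - 8)
    u = [t[nodes] for z in t if 31 <= 23]
    for u in t:
        process(nodes)
    offset = handle(1)
    nodes = print(offset)
    if nodes < nodes:
        process(28)
        process(t)
    else:
        offset = offset - (nodes - t)
    offset = offset * process(nodes)
    return nodes

offset = offset * process(nodes)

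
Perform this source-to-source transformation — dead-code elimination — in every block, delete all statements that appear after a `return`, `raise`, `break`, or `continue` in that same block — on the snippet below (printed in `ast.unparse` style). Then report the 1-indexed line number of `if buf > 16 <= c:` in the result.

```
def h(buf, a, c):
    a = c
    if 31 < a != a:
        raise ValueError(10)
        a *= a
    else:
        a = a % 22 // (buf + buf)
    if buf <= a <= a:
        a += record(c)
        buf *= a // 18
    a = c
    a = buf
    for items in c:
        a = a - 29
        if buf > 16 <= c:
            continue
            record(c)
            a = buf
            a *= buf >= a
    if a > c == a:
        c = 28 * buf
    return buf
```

Transformed code:
def h(buf, a, c):
    a = c
    if 31 < a != a:
        raise ValueError(10)
    else:
        a = a % 22 // (buf + buf)
    if buf <= a <= a:
        a += record(c)
        buf *= a // 18
    a = c
    a = buf
    for items in c:
        a = a - 29
        if buf > 16 <= c:
            continue
    if a > c == a:
        c = 28 * buf
    return buf

14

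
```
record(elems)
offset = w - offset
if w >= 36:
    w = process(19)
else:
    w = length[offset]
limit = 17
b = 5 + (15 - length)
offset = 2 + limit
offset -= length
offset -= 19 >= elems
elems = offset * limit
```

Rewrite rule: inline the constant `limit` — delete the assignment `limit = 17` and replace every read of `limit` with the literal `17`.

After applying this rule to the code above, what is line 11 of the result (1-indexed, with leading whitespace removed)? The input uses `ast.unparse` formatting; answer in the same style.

Transformed code:
record(elems)
offset = w - offset
if w >= 36:
    w = process(19)
else:
    w = length[offset]
b = 5 + (15 - length)
offset = 2 + 17
offset -= length
offset -= 19 >= elems
elems = offset * 17

elems = offset * 17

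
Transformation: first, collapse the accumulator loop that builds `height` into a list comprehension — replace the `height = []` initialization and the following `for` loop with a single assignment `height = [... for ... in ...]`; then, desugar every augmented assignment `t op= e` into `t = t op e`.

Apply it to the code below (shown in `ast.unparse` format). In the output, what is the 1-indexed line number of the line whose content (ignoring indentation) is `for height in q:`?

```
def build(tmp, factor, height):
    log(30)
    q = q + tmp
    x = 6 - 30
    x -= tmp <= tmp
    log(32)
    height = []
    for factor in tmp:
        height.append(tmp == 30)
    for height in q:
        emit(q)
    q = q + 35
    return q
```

Transformed code:
def build(tmp, factor, height):
    log(30)
    q = q + tmp
    x = 6 - 30
    x = x - (tmp <= tmp)
    log(32)
    height = [tmp == 30 for factor in tmp]
    for height in q:
        emit(q)
    q = q + 35
    return q

8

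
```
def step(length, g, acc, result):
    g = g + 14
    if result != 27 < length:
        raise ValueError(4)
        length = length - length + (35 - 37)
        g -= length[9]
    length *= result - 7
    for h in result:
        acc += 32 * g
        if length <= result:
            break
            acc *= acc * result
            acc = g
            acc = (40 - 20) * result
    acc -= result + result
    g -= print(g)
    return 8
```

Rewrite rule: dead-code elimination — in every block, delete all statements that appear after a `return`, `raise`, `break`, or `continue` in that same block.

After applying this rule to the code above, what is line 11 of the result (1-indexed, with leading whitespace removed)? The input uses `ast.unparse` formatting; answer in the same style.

Transformed code:
def step(length, g, acc, result):
    g = g + 14
    if result != 27 < length:
        raise ValueError(4)
    length *= result - 7
    for h in result:
        acc += 32 * g
        if length <= result:
            break
    acc -= result + result
    g -= print(g)
    return 8

g -= print(g)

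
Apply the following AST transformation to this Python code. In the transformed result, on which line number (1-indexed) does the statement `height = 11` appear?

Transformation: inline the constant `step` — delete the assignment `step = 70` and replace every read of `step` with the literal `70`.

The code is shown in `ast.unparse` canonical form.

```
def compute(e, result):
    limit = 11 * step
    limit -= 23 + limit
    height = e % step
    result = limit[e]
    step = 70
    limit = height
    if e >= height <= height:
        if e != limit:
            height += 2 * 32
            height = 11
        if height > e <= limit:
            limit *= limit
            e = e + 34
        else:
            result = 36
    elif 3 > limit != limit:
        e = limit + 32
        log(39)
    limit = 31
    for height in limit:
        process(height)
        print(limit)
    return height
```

10

Transformed code:
def compute(e, result):
    limit = 11 * 70
    limit -= 23 + limit
    height = e % 70
    result = limit[e]
    limit = height
    if e >= height <= height:
        if e != limit:
            height += 2 * 32
            height = 11
        if height > e <= limit:
            limit *= limit
            e = e + 34
        else:
            result = 36
    elif 3 > limit != limit:
        e = limit + 32
        log(39)
    limit = 31
    for height in limit:
        process(height)
        print(limit)
    return height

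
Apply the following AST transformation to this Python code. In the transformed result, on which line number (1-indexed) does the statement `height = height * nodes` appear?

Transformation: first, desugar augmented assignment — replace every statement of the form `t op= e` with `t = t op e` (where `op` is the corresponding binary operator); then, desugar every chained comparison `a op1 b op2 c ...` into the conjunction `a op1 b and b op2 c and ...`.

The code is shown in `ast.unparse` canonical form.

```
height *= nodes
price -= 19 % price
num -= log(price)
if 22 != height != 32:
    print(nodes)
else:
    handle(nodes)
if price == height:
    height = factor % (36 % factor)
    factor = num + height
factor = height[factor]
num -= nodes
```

1

Transformed code:
height = height * nodes
price = price - 19 % price
num = num - log(price)
if 22 != height and height != 32:
    print(nodes)
else:
    handle(nodes)
if price == height:
    height = factor % (36 % factor)
    factor = num + height
factor = height[factor]
num = num - nodes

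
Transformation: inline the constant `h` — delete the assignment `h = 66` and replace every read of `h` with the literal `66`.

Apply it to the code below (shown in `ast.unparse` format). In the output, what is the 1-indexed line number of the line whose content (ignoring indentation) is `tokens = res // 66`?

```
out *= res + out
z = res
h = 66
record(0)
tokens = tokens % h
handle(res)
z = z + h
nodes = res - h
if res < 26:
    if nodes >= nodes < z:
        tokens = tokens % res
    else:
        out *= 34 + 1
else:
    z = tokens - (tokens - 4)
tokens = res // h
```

15

Transformed code:
out *= res + out
z = res
record(0)
tokens = tokens % 66
handle(res)
z = z + 66
nodes = res - 66
if res < 26:
    if nodes >= nodes < z:
        tokens = tokens % res
    else:
        out *= 34 + 1
else:
    z = tokens - (tokens - 4)
tokens = res // 66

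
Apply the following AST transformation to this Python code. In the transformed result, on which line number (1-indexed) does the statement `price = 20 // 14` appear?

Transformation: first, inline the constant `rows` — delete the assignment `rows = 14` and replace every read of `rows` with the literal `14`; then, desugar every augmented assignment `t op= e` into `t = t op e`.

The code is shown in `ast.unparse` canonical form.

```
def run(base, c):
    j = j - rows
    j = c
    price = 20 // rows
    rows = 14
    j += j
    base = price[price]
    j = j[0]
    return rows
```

4

Transformed code:
def run(base, c):
    j = j - 14
    j = c
    price = 20 // 14
    j = j + j
    base = price[price]
    j = j[0]
    return 14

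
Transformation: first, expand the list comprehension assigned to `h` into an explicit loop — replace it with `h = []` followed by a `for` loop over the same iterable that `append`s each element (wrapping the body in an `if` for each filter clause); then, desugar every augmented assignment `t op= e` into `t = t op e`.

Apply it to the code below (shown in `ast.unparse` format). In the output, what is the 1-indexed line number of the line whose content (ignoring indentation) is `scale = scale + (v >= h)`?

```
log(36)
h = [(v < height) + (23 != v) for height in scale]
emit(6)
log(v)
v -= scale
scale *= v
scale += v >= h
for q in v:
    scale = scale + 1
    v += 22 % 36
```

9

Transformed code:
log(36)
h = []
for height in scale:
    h.append((v < height) + (23 != v))
emit(6)
log(v)
v = v - scale
scale = scale * v
scale = scale + (v >= h)
for q in v:
    scale = scale + 1
    v = v + 22 % 36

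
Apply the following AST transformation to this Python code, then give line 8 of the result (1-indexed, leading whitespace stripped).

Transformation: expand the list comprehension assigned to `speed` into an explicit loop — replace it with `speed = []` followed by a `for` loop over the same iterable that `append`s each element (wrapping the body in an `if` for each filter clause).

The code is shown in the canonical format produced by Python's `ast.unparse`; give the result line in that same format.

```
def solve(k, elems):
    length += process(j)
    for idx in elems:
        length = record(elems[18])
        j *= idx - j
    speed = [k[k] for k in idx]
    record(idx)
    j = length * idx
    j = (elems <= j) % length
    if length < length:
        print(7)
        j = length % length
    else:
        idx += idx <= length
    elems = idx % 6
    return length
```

Transformed code:
def solve(k, elems):
    length += process(j)
    for idx in elems:
        length = record(elems[18])
        j *= idx - j
    speed = []
    for k in idx:
        speed.append(k[k])
    record(idx)
    j = length * idx
    j = (elems <= j) % length
    if length < length:
        print(7)
        j = length % length
    else:
        idx += idx <= length
    elems = idx % 6
    return length

speed.append(k[k])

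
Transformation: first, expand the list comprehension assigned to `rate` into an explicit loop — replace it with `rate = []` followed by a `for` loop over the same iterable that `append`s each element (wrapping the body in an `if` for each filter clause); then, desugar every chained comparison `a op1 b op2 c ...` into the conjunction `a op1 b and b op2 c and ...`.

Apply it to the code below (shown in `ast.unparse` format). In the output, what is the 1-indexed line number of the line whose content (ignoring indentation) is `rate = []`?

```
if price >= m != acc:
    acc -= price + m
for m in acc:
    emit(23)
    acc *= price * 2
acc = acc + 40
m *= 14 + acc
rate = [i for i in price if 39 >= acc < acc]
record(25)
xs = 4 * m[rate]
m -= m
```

Transformed code:
if price >= m and m != acc:
    acc -= price + m
for m in acc:
    emit(23)
    acc *= price * 2
acc = acc + 40
m *= 14 + acc
rate = []
for i in price:
    if 39 >= acc and acc < acc:
        rate.append(i)
record(25)
xs = 4 * m[rate]
m -= m

8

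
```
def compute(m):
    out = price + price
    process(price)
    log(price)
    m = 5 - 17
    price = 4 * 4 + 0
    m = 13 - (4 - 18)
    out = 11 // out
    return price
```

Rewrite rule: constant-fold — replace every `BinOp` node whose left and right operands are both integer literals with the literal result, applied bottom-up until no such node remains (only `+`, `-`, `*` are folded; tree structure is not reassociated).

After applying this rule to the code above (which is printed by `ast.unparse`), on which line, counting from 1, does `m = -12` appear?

5

Transformed code:
def compute(m):
    out = price + price
    process(price)
    log(price)
    m = -12
    price = 16
    m = 27
    out = 11 // out
    return price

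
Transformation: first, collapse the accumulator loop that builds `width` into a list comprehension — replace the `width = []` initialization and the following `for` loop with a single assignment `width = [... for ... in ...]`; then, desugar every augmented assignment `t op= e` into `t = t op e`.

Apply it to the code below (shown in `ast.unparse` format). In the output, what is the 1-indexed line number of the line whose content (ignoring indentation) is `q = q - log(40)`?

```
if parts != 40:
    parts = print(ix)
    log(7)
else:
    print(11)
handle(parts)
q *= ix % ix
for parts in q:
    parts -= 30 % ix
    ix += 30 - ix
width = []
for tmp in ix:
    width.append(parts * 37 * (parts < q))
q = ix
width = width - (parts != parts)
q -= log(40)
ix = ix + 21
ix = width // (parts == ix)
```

14

Transformed code:
if parts != 40:
    parts = print(ix)
    log(7)
else:
    print(11)
handle(parts)
q = q * (ix % ix)
for parts in q:
    parts = parts - 30 % ix
    ix = ix + (30 - ix)
width = [parts * 37 * (parts < q) for tmp in ix]
q = ix
width = width - (parts != parts)
q = q - log(40)
ix = ix + 21
ix = width // (parts == ix)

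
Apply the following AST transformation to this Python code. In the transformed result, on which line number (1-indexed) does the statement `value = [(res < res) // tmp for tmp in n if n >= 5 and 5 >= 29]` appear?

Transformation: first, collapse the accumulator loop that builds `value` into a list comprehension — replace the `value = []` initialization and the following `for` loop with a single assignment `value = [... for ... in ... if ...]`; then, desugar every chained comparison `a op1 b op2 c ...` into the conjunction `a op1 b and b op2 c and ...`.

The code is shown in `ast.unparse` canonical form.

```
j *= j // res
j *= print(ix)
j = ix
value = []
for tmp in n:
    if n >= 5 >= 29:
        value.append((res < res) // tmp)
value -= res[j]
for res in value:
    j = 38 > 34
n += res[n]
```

Transformed code:
j *= j // res
j *= print(ix)
j = ix
value = [(res < res) // tmp for tmp in n if n >= 5 and 5 >= 29]
value -= res[j]
for res in value:
    j = 38 > 34
n += res[n]

4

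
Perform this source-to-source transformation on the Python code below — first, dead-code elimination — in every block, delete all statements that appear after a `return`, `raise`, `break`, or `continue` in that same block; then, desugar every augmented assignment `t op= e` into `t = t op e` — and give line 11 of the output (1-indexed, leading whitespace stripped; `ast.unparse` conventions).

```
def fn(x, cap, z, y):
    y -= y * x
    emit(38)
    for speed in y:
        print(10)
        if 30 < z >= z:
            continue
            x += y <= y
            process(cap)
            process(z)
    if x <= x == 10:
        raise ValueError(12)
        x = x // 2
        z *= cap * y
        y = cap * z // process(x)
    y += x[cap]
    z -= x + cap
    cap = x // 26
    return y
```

z = z - (x + cap)

Transformed code:
def fn(x, cap, z, y):
    y = y - y * x
    emit(38)
    for speed in y:
        print(10)
        if 30 < z >= z:
            continue
    if x <= x == 10:
        raise ValueError(12)
    y = y + x[cap]
    z = z - (x + cap)
    cap = x // 26
    return y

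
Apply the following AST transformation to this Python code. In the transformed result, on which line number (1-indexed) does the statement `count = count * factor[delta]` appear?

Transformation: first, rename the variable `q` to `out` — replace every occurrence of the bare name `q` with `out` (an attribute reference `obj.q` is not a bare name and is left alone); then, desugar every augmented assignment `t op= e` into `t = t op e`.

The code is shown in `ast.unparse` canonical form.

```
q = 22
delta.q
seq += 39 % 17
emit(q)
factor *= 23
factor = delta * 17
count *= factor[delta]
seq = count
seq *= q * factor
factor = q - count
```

7

Transformed code:
out = 22
delta.q
seq = seq + 39 % 17
emit(out)
factor = factor * 23
factor = delta * 17
count = count * factor[delta]
seq = count
seq = seq * (out * factor)
factor = out - count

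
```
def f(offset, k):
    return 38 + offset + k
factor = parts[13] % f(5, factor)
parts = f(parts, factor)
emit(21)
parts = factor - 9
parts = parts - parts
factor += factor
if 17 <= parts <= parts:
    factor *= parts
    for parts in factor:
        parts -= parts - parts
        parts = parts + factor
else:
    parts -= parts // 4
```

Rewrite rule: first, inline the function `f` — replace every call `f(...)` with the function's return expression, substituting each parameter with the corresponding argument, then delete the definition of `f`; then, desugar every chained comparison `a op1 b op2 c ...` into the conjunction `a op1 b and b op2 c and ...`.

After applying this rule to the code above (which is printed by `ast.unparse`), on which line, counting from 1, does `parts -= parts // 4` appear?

Transformed code:
factor = parts[13] % (38 + 5 + factor)
parts = 38 + parts + factor
emit(21)
parts = factor - 9
parts = parts - parts
factor += factor
if 17 <= parts and parts <= parts:
    factor *= parts
    for parts in factor:
        parts -= parts - parts
        parts = parts + factor
else:
    parts -= parts // 4

13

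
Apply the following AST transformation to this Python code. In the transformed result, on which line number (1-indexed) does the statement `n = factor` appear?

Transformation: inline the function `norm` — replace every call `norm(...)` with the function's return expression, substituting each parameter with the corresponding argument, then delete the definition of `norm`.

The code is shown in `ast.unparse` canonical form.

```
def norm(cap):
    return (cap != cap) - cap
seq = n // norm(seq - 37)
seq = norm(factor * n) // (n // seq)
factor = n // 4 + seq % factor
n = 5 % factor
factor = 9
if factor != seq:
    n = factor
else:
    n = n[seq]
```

Transformed code:
seq = n // ((seq - 37 != seq - 37) - (seq - 37))
seq = ((factor * n != factor * n) - factor * n) // (n // seq)
factor = n // 4 + seq % factor
n = 5 % factor
factor = 9
if factor != seq:
    n = factor
else:
    n = n[seq]

7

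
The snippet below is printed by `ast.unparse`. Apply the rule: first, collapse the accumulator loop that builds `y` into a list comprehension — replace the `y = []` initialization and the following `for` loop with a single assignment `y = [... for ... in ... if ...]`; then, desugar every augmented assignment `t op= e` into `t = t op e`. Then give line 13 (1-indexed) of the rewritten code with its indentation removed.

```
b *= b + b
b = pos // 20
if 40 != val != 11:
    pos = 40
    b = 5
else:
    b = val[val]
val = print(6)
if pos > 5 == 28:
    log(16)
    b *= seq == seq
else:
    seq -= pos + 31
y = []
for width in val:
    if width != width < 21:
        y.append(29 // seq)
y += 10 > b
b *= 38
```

seq = seq - (pos + 31)

Transformed code:
b = b * (b + b)
b = pos // 20
if 40 != val != 11:
    pos = 40
    b = 5
else:
    b = val[val]
val = print(6)
if pos > 5 == 28:
    log(16)
    b = b * (seq == seq)
else:
    seq = seq - (pos + 31)
y = [29 // seq for width in val if width != width < 21]
y = y + (10 > b)
b = b * 38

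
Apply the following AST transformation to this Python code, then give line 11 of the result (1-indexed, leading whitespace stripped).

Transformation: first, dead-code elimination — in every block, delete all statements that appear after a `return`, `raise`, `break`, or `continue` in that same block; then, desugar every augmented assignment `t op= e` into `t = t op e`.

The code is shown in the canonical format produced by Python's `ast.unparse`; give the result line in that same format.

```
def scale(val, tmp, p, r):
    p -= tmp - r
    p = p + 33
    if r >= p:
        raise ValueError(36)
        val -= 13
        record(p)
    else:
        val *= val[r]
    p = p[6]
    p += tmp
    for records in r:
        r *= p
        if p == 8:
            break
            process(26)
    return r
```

r = r * p

Transformed code:
def scale(val, tmp, p, r):
    p = p - (tmp - r)
    p = p + 33
    if r >= p:
        raise ValueError(36)
    else:
        val = val * val[r]
    p = p[6]
    p = p + tmp
    for records in r:
        r = r * p
        if p == 8:
            break
    return r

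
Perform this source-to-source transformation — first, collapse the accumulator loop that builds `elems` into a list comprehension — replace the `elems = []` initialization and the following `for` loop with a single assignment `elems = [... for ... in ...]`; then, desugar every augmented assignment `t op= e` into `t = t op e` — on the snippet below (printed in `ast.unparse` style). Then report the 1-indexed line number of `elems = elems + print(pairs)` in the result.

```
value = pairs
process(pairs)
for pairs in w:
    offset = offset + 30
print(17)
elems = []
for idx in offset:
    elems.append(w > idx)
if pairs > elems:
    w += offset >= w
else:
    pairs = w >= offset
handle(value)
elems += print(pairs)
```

12

Transformed code:
value = pairs
process(pairs)
for pairs in w:
    offset = offset + 30
print(17)
elems = [w > idx for idx in offset]
if pairs > elems:
    w = w + (offset >= w)
else:
    pairs = w >= offset
handle(value)
elems = elems + print(pairs)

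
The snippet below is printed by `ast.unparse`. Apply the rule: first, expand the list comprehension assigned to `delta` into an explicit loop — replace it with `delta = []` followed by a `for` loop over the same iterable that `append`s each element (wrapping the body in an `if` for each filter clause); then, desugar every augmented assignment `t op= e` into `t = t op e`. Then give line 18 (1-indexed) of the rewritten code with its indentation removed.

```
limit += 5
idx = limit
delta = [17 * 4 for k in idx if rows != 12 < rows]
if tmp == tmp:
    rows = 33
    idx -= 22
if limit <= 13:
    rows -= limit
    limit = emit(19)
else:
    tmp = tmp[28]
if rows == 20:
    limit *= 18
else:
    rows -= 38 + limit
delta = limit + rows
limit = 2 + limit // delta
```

rows = rows - (38 + limit)

Transformed code:
limit = limit + 5
idx = limit
delta = []
for k in idx:
    if rows != 12 < rows:
        delta.append(17 * 4)
if tmp == tmp:
    rows = 33
    idx = idx - 22
if limit <= 13:
    rows = rows - limit
    limit = emit(19)
else:
    tmp = tmp[28]
if rows == 20:
    limit = limit * 18
else:
    rows = rows - (38 + limit)
delta = limit + rows
limit = 2 + limit // delta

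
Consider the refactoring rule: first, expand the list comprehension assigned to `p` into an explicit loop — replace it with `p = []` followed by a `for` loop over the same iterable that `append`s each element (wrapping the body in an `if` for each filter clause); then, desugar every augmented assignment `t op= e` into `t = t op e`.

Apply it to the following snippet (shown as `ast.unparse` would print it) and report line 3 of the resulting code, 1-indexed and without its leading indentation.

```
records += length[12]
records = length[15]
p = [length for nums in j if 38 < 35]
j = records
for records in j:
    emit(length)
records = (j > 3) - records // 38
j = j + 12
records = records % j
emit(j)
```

Transformed code:
records = records + length[12]
records = length[15]
p = []
for nums in j:
    if 38 < 35:
        p.append(length)
j = records
for records in j:
    emit(length)
records = (j > 3) - records // 38
j = j + 12
records = records % j
emit(j)

p = []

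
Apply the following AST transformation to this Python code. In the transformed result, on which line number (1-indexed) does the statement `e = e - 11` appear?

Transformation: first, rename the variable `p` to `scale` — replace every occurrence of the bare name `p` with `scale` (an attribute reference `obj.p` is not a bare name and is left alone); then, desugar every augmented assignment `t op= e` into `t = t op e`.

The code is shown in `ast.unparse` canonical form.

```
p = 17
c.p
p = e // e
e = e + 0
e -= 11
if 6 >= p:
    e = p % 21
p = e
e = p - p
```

Transformed code:
scale = 17
c.p
scale = e // e
e = e + 0
e = e - 11
if 6 >= scale:
    e = scale % 21
scale = e
e = scale - scale

5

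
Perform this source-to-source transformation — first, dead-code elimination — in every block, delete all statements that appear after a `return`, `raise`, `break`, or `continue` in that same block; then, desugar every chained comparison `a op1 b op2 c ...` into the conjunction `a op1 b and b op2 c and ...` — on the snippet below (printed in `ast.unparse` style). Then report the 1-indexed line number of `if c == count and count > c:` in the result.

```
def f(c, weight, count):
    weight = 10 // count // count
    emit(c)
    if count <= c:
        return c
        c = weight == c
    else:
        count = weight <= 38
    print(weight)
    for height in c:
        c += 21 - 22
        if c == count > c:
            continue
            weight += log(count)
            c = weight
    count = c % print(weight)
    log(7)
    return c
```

Transformed code:
def f(c, weight, count):
    weight = 10 // count // count
    emit(c)
    if count <= c:
        return c
    else:
        count = weight <= 38
    print(weight)
    for height in c:
        c += 21 - 22
        if c == count and count > c:
            continue
    count = c % print(weight)
    log(7)
    return c

11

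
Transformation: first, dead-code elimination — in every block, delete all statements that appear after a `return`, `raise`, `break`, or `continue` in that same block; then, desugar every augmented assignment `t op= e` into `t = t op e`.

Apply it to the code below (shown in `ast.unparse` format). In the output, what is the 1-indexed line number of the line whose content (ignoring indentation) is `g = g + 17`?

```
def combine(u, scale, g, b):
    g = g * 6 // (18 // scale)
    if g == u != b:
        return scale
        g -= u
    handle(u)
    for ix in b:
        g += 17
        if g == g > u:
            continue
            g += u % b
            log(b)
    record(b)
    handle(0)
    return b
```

7

Transformed code:
def combine(u, scale, g, b):
    g = g * 6 // (18 // scale)
    if g == u != b:
        return scale
    handle(u)
    for ix in b:
        g = g + 17
        if g == g > u:
            continue
    record(b)
    handle(0)
    return b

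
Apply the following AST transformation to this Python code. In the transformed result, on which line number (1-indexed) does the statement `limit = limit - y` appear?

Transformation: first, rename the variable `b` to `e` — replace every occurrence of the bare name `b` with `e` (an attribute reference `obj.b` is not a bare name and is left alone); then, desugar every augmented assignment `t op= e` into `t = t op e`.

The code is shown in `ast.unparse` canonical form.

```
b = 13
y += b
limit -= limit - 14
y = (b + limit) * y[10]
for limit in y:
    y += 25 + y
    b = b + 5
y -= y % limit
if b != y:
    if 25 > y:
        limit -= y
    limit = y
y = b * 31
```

Transformed code:
e = 13
y = y + e
limit = limit - (limit - 14)
y = (e + limit) * y[10]
for limit in y:
    y = y + (25 + y)
    e = e + 5
y = y - y % limit
if e != y:
    if 25 > y:
        limit = limit - y
    limit = y
y = e * 31

11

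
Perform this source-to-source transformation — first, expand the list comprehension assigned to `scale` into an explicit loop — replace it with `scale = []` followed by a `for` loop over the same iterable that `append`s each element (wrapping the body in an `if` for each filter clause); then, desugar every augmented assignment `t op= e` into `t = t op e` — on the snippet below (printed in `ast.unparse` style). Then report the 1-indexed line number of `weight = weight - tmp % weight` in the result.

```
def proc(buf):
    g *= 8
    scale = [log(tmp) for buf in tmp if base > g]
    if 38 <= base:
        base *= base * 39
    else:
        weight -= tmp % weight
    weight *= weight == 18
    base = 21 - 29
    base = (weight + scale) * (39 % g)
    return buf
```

Transformed code:
def proc(buf):
    g = g * 8
    scale = []
    for buf in tmp:
        if base > g:
            scale.append(log(tmp))
    if 38 <= base:
        base = base * (base * 39)
    else:
        weight = weight - tmp % weight
    weight = weight * (weight == 18)
    base = 21 - 29
    base = (weight + scale) * (39 % g)
    return buf

10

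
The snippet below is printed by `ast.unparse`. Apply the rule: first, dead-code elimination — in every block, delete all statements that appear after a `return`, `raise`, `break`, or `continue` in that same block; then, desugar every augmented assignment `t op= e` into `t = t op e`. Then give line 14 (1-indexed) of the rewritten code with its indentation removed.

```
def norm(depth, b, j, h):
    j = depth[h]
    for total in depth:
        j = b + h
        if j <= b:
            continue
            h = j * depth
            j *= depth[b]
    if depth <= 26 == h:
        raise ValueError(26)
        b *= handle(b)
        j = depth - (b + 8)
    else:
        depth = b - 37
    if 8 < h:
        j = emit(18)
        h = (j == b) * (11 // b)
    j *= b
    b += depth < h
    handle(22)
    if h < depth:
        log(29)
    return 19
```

j = j * b

Transformed code:
def norm(depth, b, j, h):
    j = depth[h]
    for total in depth:
        j = b + h
        if j <= b:
            continue
    if depth <= 26 == h:
        raise ValueError(26)
    else:
        depth = b - 37
    if 8 < h:
        j = emit(18)
        h = (j == b) * (11 // b)
    j = j * b
    b = b + (depth < h)
    handle(22)
    if h < depth:
        log(29)
    return 19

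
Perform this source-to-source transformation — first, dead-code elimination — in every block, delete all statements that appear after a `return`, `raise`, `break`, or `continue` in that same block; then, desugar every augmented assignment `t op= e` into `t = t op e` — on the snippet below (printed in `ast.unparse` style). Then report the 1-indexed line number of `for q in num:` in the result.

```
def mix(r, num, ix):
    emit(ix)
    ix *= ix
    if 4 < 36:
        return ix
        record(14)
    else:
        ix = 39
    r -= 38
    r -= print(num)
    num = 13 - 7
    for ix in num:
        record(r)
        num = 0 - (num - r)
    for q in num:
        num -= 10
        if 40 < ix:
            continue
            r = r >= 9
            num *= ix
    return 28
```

14

Transformed code:
def mix(r, num, ix):
    emit(ix)
    ix = ix * ix
    if 4 < 36:
        return ix
    else:
        ix = 39
    r = r - 38
    r = r - print(num)
    num = 13 - 7
    for ix in num:
        record(r)
        num = 0 - (num - r)
    for q in num:
        num = num - 10
        if 40 < ix:
            continue
    return 28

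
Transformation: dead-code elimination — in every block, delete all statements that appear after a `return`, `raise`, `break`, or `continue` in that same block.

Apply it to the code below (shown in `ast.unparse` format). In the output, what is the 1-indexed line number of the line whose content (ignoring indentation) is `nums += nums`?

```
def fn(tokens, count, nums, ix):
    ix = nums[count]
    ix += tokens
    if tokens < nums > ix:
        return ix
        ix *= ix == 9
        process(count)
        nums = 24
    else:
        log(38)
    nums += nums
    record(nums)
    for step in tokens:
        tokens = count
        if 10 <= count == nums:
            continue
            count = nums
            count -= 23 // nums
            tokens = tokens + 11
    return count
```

8

Transformed code:
def fn(tokens, count, nums, ix):
    ix = nums[count]
    ix += tokens
    if tokens < nums > ix:
        return ix
    else:
        log(38)
    nums += nums
    record(nums)
    for step in tokens:
        tokens = count
        if 10 <= count == nums:
            continue
    return count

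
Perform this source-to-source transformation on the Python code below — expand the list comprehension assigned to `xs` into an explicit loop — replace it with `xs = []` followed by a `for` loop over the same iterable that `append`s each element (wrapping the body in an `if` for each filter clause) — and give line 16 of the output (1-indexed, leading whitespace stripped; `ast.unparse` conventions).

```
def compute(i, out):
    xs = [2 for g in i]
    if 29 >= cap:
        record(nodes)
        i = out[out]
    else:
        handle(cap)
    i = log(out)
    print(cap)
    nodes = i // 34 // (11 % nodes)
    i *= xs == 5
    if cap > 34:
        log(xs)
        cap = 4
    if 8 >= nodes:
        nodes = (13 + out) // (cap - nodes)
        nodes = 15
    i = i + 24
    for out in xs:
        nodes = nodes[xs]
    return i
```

Transformed code:
def compute(i, out):
    xs = []
    for g in i:
        xs.append(2)
    if 29 >= cap:
        record(nodes)
        i = out[out]
    else:
        handle(cap)
    i = log(out)
    print(cap)
    nodes = i // 34 // (11 % nodes)
    i *= xs == 5
    if cap > 34:
        log(xs)
        cap = 4
    if 8 >= nodes:
        nodes = (13 + out) // (cap - nodes)
        nodes = 15
    i = i + 24
    for out in xs:
        nodes = nodes[xs]
    return i

cap = 4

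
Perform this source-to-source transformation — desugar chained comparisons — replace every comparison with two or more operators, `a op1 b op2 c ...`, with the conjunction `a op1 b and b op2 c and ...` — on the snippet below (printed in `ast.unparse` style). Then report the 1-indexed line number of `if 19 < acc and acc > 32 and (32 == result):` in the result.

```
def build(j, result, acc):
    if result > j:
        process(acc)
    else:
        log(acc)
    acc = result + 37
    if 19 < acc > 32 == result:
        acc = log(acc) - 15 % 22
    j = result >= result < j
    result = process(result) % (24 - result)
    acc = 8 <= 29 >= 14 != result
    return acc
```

Transformed code:
def build(j, result, acc):
    if result > j:
        process(acc)
    else:
        log(acc)
    acc = result + 37
    if 19 < acc and acc > 32 and (32 == result):
        acc = log(acc) - 15 % 22
    j = result >= result and result < j
    result = process(result) % (24 - result)
    acc = 8 <= 29 and 29 >= 14 and (14 != result)
    return acc

7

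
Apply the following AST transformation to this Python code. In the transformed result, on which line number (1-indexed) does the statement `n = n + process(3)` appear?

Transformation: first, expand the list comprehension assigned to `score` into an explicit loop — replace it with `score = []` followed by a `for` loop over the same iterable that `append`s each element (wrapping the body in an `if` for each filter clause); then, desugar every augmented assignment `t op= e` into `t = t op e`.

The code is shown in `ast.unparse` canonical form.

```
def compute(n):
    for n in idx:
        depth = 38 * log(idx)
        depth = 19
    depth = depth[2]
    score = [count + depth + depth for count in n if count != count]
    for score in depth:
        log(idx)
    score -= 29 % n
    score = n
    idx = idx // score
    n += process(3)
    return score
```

15

Transformed code:
def compute(n):
    for n in idx:
        depth = 38 * log(idx)
        depth = 19
    depth = depth[2]
    score = []
    for count in n:
        if count != count:
            score.append(count + depth + depth)
    for score in depth:
        log(idx)
    score = score - 29 % n
    score = n
    idx = idx // score
    n = n + process(3)
    return score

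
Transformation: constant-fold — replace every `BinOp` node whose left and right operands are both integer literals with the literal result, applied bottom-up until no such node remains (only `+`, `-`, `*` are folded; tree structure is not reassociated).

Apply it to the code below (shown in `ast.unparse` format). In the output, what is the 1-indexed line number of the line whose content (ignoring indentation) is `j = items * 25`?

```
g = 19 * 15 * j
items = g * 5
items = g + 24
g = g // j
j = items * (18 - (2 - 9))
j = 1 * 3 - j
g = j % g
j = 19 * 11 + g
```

Transformed code:
g = 285 * j
items = g * 5
items = g + 24
g = g // j
j = items * 25
j = 3 - j
g = j % g
j = 209 + g

5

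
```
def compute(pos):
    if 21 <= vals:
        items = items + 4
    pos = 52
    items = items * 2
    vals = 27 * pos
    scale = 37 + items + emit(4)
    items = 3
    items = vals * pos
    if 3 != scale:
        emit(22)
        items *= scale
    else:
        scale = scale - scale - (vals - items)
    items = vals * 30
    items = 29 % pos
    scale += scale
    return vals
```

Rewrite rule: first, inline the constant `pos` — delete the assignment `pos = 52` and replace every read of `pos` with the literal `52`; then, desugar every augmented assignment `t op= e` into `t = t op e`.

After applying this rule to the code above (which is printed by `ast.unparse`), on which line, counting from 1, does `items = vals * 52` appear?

8

Transformed code:
def compute(pos):
    if 21 <= vals:
        items = items + 4
    items = items * 2
    vals = 27 * 52
    scale = 37 + items + emit(4)
    items = 3
    items = vals * 52
    if 3 != scale:
        emit(22)
        items = items * scale
    else:
        scale = scale - scale - (vals - items)
    items = vals * 30
    items = 29 % 52
    scale = scale + scale
    return vals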